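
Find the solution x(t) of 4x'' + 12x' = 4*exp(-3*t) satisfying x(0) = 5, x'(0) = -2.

Divide through by 4: x'' + 3x' = exp(-3*t).
Characteristic equation r² + 3r = 0 factors as (r + 3)r = 0, so r = -3, 0.
Hence x_h = C1*exp(-3*t) + C2.
Since exp(-3*t) solves the homogeneous equation (r = -3 is a root of multiplicity 1), multiply the trial by t. Try x_p = A*t*exp(-3*t). Substituting into the equation and dividing by exp(-3*t) gives A = -1/3, so x_p = -t*exp(-3*t)/3.
General solution: x = C2 + C1*exp(-3*t) - t*exp(-3*t)/3.
Apply the initial conditions: x(0) = C1 + C2 = 5 and x'(0) = -1/3 - 3*C1 = -2. Solving gives C1 = 5/9, C2 = 40/9.

x = 40/9 + 5*exp(-3*t)/9 - t*exp(-3*t)/3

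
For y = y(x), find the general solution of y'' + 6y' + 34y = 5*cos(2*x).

y = 5*sin(2*x)/87 + 25*cos(2*x)/174 + C1*cos(5*x)*exp(-3*x) + C2*exp(-3*x)*sin(5*x)

Characteristic equation r² + 6r + 34 = 0 has discriminant (6)² - 4·(34) = -100 < 0, so r = -3 ± 5i.
Hence y_h = C1*cos(5*x)*exp(-3*x) + C2*exp(-3*x)*sin(5*x).
Try y_p = A*cos(2*x) + B*sin(2*x). Substituting and equating the coefficients of cos(2x) and sin(2x) gives A = 25/174, B = 5/87, so y_p = 5*sin(2*x)/87 + 25*cos(2*x)/174.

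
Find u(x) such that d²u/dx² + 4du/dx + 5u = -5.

Characteristic equation r² + 4r + 5 = 0 has discriminant (4)² - 4·(5) = -4 < 0, so r = -2 ± i.
Hence u_h = C1*cos(x)*exp(-2*x) + C2*exp(-2*x)*sin(x).
For the particular solution try u_p = A0. Substituting and matching coefficients of each power of x gives A0 = -1, so u_p = -1.

u = -1 + C1*cos(x)*exp(-2*x) + C2*exp(-2*x)*sin(x)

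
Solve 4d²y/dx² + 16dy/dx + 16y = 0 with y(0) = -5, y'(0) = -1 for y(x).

Divide through by 4: y'' + 4y' + 4y = 0.
Characteristic equation r² + 4r + 4 = 0 has discriminant (4)² - 4·(4) = 0, so r = -2 is a repeated root.
Hence y_h = (C1 + C2*x)*exp(-2*x).
Apply the initial conditions: y(0) = C1 = -5 and y'(0) = C2 - 2*C1 = -1. Solving gives C1 = -5, C2 = -11.

y = -5*exp(-2*x) - 11*x*exp(-2*x)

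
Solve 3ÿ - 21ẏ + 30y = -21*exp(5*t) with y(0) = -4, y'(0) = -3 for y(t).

Divide through by 3: y'' - 7y' + 10y = -7*exp(5*t).
Characteristic equation r² - 7r + 10 = 0 factors as (r - 2)(r - 5) = 0, so r = 2, 5.
Hence y_h = C1*exp(2*t) + C2*exp(5*t).
Since exp(5*t) solves the homogeneous equation (r = 5 is a root of multiplicity 1), multiply the trial by t. Try y_p = A*t*exp(5*t). Substituting into the equation and dividing by exp(5*t) gives A = -7/3, so y_p = -7*t*exp(5*t)/3.
General solution: y = C1*exp(2*t) + C2*exp(5*t) - 7*t*exp(5*t)/3.
Apply the initial conditions: y(0) = C1 + C2 = -4 and y'(0) = -7/3 + 2*C1 + 5*C2 = -3. Solving gives C1 = -58/9, C2 = 22/9.

y = -58*exp(2*t)/9 + 22*exp(5*t)/9 - 7*t*exp(5*t)/3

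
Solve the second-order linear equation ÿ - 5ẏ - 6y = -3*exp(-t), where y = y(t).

y = C1*exp(6*t) + C2*exp(-t) + 3*t*exp(-t)/7

Characteristic equation r² - 5r - 6 = 0 factors as (r - 6)(r + 1) = 0, so r = 6, -1.
Hence y_h = C1*exp(6*t) + C2*exp(-t).
Since exp(-t) solves the homogeneous equation (r = -1 is a root of multiplicity 1), multiply the trial by t. Try y_p = A*t*exp(-t). Substituting into the equation and dividing by exp(-t) gives A = 3/7, so y_p = 3*t*exp(-t)/7.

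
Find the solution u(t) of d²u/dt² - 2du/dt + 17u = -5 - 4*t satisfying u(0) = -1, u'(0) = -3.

u = -93/289 - 4*t/17 - 603*exp(t)*sin(4*t)/1156 - 196*cos(4*t)*exp(t)/289

Characteristic equation r² - 2r + 17 = 0 has discriminant (-2)² - 4·(17) = -64 < 0, so r = 1 ± 4i.
Hence u_h = C1*cos(4*t)*exp(t) + C2*exp(t)*sin(4*t).
For the particular solution try u_p = A0 + A1*t. Substituting and matching coefficients of each power of t gives A0 = -93/289, A1 = -4/17, so u_p = -93/289 - 4*t/17.
General solution: u = -93/289 - 4*t/17 + C1*cos(4*t)*exp(t) + C2*exp(t)*sin(4*t).
Apply the initial conditions: u(0) = -93/289 + C1 = -1 and u'(0) = -4/17 + C1 + 4*C2 = -3. Solving gives C1 = -196/289, C2 = -603/1156.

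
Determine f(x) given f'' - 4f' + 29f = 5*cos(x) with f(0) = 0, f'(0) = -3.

f = -sin(x)/40 + 7*cos(x)/40 - 21*exp(2*x)*sin(5*x)/40 - 7*cos(5*x)*exp(2*x)/40

Characteristic equation r² - 4r + 29 = 0 has discriminant (-4)² - 4·(29) = -100 < 0, so r = 2 ± 5i.
Hence f_h = C1*cos(5*x)*exp(2*x) + C2*exp(2*x)*sin(5*x).
Try f_p = A*cos(x) + B*sin(x). Substituting and equating the coefficients of cos(x) and sin(x) gives A = 7/40, B = -1/40, so f_p = -sin(x)/40 + 7*cos(x)/40.
General solution: f = -sin(x)/40 + 7*cos(x)/40 + C1*cos(5*x)*exp(2*x) + C2*exp(2*x)*sin(5*x).
Apply the initial conditions: f(0) = 7/40 + C1 = 0 and f'(0) = -1/40 + 2*C1 + 5*C2 = -3. Solving gives C1 = -7/40, C2 = -21/40.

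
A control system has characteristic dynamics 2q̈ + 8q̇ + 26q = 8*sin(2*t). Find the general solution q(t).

Divide through by 2: q'' + 4q' + 13q = 4*sin(2*t).
Characteristic equation r² + 4r + 13 = 0 has discriminant (4)² - 4·(13) = -36 < 0, so r = -2 ± 3i.
Hence q_h = C1*cos(3*t)*exp(-2*t) + C2*exp(-2*t)*sin(3*t).
Try q_p = A*cos(2*t) + B*sin(2*t). Substituting and equating the coefficients of cos(2t) and sin(2t) gives A = -32/145, B = 36/145, so q_p = -32*cos(2*t)/145 + 36*sin(2*t)/145.

q = -32*cos(2*t)/145 + 36*sin(2*t)/145 + C1*cos(3*t)*exp(-2*t) + C2*exp(-2*t)*sin(3*t)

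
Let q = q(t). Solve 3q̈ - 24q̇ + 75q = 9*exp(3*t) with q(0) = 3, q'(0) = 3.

Divide through by 3: q'' - 8q' + 25q = 3*exp(3*t).
Characteristic equation r² - 8r + 25 = 0 has discriminant (-8)² - 4·(25) = -36 < 0, so r = 4 ± 3i.
Hence q_h = C1*cos(3*t)*exp(4*t) + C2*exp(4*t)*sin(3*t).
Try q_p = A*exp(3*t). Substituting into the equation and dividing by exp(3*t) gives A = 3/10, so q_p = 3*exp(3*t)/10.
General solution: q = 3*exp(3*t)/10 + C1*cos(3*t)*exp(4*t) + C2*exp(4*t)*sin(3*t).
Apply the initial conditions: q(0) = 3/10 + C1 = 3 and q'(0) = 9/10 + 3*C2 + 4*C1 = 3. Solving gives C1 = 27/10, C2 = -29/10.

q = 3*exp(3*t)/10 - 29*exp(4*t)*sin(3*t)/10 + 27*cos(3*t)*exp(4*t)/10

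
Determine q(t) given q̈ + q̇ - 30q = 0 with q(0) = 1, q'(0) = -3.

q = 3*exp(5*t)/11 + 8*exp(-6*t)/11

Characteristic equation r² + r - 30 = 0 factors as (r - 5)(r + 6) = 0, so r = 5, -6.
Hence q_h = C1*exp(5*t) + C2*exp(-6*t).
Apply the initial conditions: q(0) = C1 + C2 = 1 and q'(0) = -6*C2 + 5*C1 = -3. Solving gives C1 = 3/11, C2 = 8/11.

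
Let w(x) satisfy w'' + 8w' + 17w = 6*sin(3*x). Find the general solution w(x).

w = -9*cos(3*x)/40 + 3*sin(3*x)/40 + C1*cos(x)*exp(-4*x) + C2*exp(-4*x)*sin(x)

Characteristic equation r² + 8r + 17 = 0 has discriminant (8)² - 4·(17) = -4 < 0, so r = -4 ± i.
Hence w_h = C1*cos(x)*exp(-4*x) + C2*exp(-4*x)*sin(x).
Try w_p = A*cos(3*x) + B*sin(3*x). Substituting and equating the coefficients of cos(3x) and sin(3x) gives A = -9/40, B = 3/40, so w_p = -9*cos(3*x)/40 + 3*sin(3*x)/40.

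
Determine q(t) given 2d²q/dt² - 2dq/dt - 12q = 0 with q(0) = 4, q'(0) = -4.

q = 4*exp(3*t)/5 + 16*exp(-2*t)/5

Divide through by 2: q'' - q' - 6q = 0.
Characteristic equation r² - r - 6 = 0 factors as (r - 3)(r + 2) = 0, so r = 3, -2.
Hence q_h = C1*exp(3*t) + C2*exp(-2*t).
Apply the initial conditions: q(0) = C1 + C2 = 4 and q'(0) = -2*C2 + 3*C1 = -4. Solving gives C1 = 4/5, C2 = 16/5.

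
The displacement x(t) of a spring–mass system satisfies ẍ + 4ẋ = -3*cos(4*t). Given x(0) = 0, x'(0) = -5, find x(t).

Characteristic equation r² + 4r = 0 factors as (r + 4)r = 0, so r = -4, 0.
Hence x_h = C1*exp(-4*t) + C2.
Try x_p = A*cos(4*t) + B*sin(4*t). Substituting and equating the coefficients of cos(4t) and sin(4t) gives A = 3/32, B = -3/32, so x_p = -3*sin(4*t)/32 + 3*cos(4*t)/32.
General solution: x = C2 - 3*sin(4*t)/32 + 3*cos(4*t)/32 + C1*exp(-4*t).
Apply the initial conditions: x(0) = 3/32 + C1 + C2 = 0 and x'(0) = -3/8 - 4*C1 = -5. Solving gives C1 = 37/32, C2 = -5/4.

x = -5/4 - 3*sin(4*t)/32 + 3*cos(4*t)/32 + 37*exp(-4*t)/32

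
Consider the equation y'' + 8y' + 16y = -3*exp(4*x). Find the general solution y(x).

y = -3*exp(4*x)/64 + C1*exp(-4*x) + C2*x*exp(-4*x)

Characteristic equation r² + 8r + 16 = 0 has discriminant (8)² - 4·(16) = 0, so r = -4 is a repeated root.
Hence y_h = (C1 + C2*x)*exp(-4*x).
Try y_p = A*exp(4*x). Substituting into the equation and dividing by exp(4*x) gives A = -3/64, so y_p = -3*exp(4*x)/64.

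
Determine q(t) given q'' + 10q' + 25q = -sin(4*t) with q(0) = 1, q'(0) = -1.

q = -9*sin(4*t)/1681 + 40*cos(4*t)/1681 + 1641*exp(-5*t)/1681 + 160*t*exp(-5*t)/41

Characteristic equation r² + 10r + 25 = 0 has discriminant (10)² - 4·(25) = 0, so r = -5 is a repeated root.
Hence q_h = (C1 + C2*t)*exp(-5*t).
Try q_p = A*cos(4*t) + B*sin(4*t). Substituting and equating the coefficients of cos(4t) and sin(4t) gives A = 40/1681, B = -9/1681, so q_p = -9*sin(4*t)/1681 + 40*cos(4*t)/1681.
General solution: q = -9*sin(4*t)/1681 + 40*cos(4*t)/1681 + C1*exp(-5*t) + C2*t*exp(-5*t).
Apply the initial conditions: q(0) = 40/1681 + C1 = 1 and q'(0) = -36/1681 + C2 - 5*C1 = -1. Solving gives C1 = 1641/1681, C2 = 160/41.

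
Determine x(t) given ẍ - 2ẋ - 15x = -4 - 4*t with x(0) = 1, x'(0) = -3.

x = 52/225 - 3*exp(5*t)/25 + 4*t/15 + 8*exp(-3*t)/9

Characteristic equation r² - 2r - 15 = 0 factors as (r + 3)(r - 5) = 0, so r = -3, 5.
Hence x_h = C1*exp(-3*t) + C2*exp(5*t).
For the particular solution try x_p = A0 + A1*t. Substituting and matching coefficients of each power of t gives A0 = 52/225, A1 = 4/15, so x_p = 52/225 + 4*t/15.
General solution: x = 52/225 + 4*t/15 + C1*exp(-3*t) + C2*exp(5*t).
Apply the initial conditions: x(0) = 52/225 + C1 + C2 = 1 and x'(0) = 4/15 - 3*C1 + 5*C2 = -3. Solving gives C1 = 8/9, C2 = -3/25.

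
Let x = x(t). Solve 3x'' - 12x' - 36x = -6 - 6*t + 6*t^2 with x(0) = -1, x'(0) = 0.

x = 5/108 - 8*exp(6*t)/27 - 3*exp(-2*t)/4 - t**2/6 + 5*t/18

Divide through by 3: x'' - 4x' - 12x = -2 - 2*t + 2*t^2.
Characteristic equation r² - 4r - 12 = 0 factors as (r + 2)(r - 6) = 0, so r = -2, 6.
Hence x_h = C1*exp(-2*t) + C2*exp(6*t).
For the particular solution try x_p = A0 + A1*t + A2*t^2. Substituting and matching coefficients of each power of t gives A0 = 5/108, A1 = 5/18, A2 = -1/6, so x_p = 5/108 - t^2/6 + 5*t/18.
General solution: x = 5/108 - t^2/6 + 5*t/18 + C1*exp(-2*t) + C2*exp(6*t).
Apply the initial conditions: x(0) = 5/108 + C1 + C2 = -1 and x'(0) = 5/18 - 2*C1 + 6*C2 = 0. Solving gives C1 = -3/4, C2 = -8/27.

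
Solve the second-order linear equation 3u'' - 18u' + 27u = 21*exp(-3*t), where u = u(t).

u = 7*exp(-3*t)/36 + C1*exp(3*t) + C2*t*exp(3*t)

Divide through by 3: u'' - 6u' + 9u = 7*exp(-3*t).
Characteristic equation r² - 6r + 9 = 0 has discriminant (-6)² - 4·(9) = 0, so r = 3 is a repeated root.
Hence u_h = (C1 + C2*t)*exp(3*t).
Try u_p = A*exp(-3*t). Substituting into the equation and dividing by exp(-3*t) gives A = 7/36, so u_p = 7*exp(-3*t)/36.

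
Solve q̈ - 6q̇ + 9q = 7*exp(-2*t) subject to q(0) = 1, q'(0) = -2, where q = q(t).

q = 7*exp(-2*t)/25 + 18*exp(3*t)/25 - 18*t*exp(3*t)/5

Characteristic equation r² - 6r + 9 = 0 has discriminant (-6)² - 4·(9) = 0, so r = 3 is a repeated root.
Hence q_h = (C1 + C2*t)*exp(3*t).
Try q_p = A*exp(-2*t). Substituting into the equation and dividing by exp(-2*t) gives A = 7/25, so q_p = 7*exp(-2*t)/25.
General solution: q = 7*exp(-2*t)/25 + C1*exp(3*t) + C2*t*exp(3*t).
Apply the initial conditions: q(0) = 7/25 + C1 = 1 and q'(0) = -14/25 + C2 + 3*C1 = -2. Solving gives C1 = 18/25, C2 = -18/5.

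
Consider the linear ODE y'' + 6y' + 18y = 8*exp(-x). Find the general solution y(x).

y = 8*exp(-x)/13 + C1*cos(3*x)*exp(-3*x) + C2*exp(-3*x)*sin(3*x)

Characteristic equation r² + 6r + 18 = 0 has discriminant (6)² - 4·(18) = -36 < 0, so r = -3 ± 3i.
Hence y_h = C1*cos(3*x)*exp(-3*x) + C2*exp(-3*x)*sin(3*x).
Try y_p = A*exp(-x). Substituting into the equation and dividing by exp(-x) gives A = 8/13, so y_p = 8*exp(-x)/13.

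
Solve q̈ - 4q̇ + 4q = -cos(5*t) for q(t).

Characteristic equation r² - 4r + 4 = 0 has discriminant (-4)² - 4·(4) = 0, so r = 2 is a repeated root.
Hence q_h = (C1 + C2*t)*exp(2*t).
Try q_p = A*cos(5*t) + B*sin(5*t). Substituting and equating the coefficients of cos(5t) and sin(5t) gives A = 21/841, B = 20/841, so q_p = 20*sin(5*t)/841 + 21*cos(5*t)/841.

q = 20*sin(5*t)/841 + 21*cos(5*t)/841 + C1*exp(2*t) + C2*t*exp(2*t)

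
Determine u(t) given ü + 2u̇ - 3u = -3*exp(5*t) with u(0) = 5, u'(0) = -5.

Characteristic equation r² + 2r - 3 = 0 factors as (r - 1)(r + 3) = 0, so r = 1, -3.
Hence u_h = C1*exp(t) + C2*exp(-3*t).
Try u_p = A*exp(5*t). Substituting into the equation and dividing by exp(5*t) gives A = -3/32, so u_p = -3*exp(5*t)/32.
General solution: u = -3*exp(5*t)/32 + C1*exp(t) + C2*exp(-3*t).
Apply the initial conditions: u(0) = -3/32 + C1 + C2 = 5 and u'(0) = -15/32 + C1 - 3*C2 = -5. Solving gives C1 = 43/16, C2 = 77/32.

u = -3*exp(5*t)/32 + 43*exp(t)/16 + 77*exp(-3*t)/32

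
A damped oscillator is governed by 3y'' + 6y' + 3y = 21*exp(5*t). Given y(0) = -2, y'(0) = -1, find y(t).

Divide through by 3: y'' + 2y' + y = 7*exp(5*t).
Characteristic equation r² + 2r + 1 = 0 has discriminant (2)² - 4·(1) = 0, so r = -1 is a repeated root.
Hence y_h = (C1 + C2*t)*exp(-t).
Try y_p = A*exp(5*t). Substituting into the equation and dividing by exp(5*t) gives A = 7/36, so y_p = 7*exp(5*t)/36.
General solution: y = 7*exp(5*t)/36 + C1*exp(-t) + C2*t*exp(-t).
Apply the initial conditions: y(0) = 7/36 + C1 = -2 and y'(0) = 35/36 + C2 - C1 = -1. Solving gives C1 = -79/36, C2 = -25/6.

y = -79*exp(-t)/36 + 7*exp(5*t)/36 - 25*t*exp(-t)/6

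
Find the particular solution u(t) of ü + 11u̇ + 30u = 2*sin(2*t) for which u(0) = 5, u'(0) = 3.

u = -281*exp(-6*t)/10 - 11*cos(2*t)/290 + 13*sin(2*t)/290 + 961*exp(-5*t)/29

Characteristic equation r² + 11r + 30 = 0 factors as (r + 5)(r + 6) = 0, so r = -5, -6.
Hence u_h = C1*exp(-5*t) + C2*exp(-6*t).
Try u_p = A*cos(2*t) + B*sin(2*t). Substituting and equating the coefficients of cos(2t) and sin(2t) gives A = -11/290, B = 13/290, so u_p = -11*cos(2*t)/290 + 13*sin(2*t)/290.
General solution: u = -11*cos(2*t)/290 + 13*sin(2*t)/290 + C1*exp(-5*t) + C2*exp(-6*t).
Apply the initial conditions: u(0) = -11/290 + C1 + C2 = 5 and u'(0) = 13/145 - 6*C2 - 5*C1 = 3. Solving gives C1 = 961/29, C2 = -281/10.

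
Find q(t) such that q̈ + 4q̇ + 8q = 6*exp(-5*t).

Characteristic equation r² + 4r + 8 = 0 has discriminant (4)² - 4·(8) = -16 < 0, so r = -2 ± 2i.
Hence q_h = C1*cos(2*t)*exp(-2*t) + C2*exp(-2*t)*sin(2*t).
Try q_p = A*exp(-5*t). Substituting into the equation and dividing by exp(-5*t) gives A = 6/13, so q_p = 6*exp(-5*t)/13.

q = 6*exp(-5*t)/13 + C1*cos(2*t)*exp(-2*t) + C2*exp(-2*t)*sin(2*t)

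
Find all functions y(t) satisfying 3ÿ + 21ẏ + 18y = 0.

y = C1*exp(-6*t) + C2*exp(-t)

Divide through by 3: y'' + 7y' + 6y = 0.
Characteristic equation r² + 7r + 6 = 0 factors as (r + 6)(r + 1) = 0, so r = -6, -1.
Hence y_h = C1*exp(-6*t) + C2*exp(-t).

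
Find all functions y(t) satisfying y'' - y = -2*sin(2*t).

y = 2*sin(2*t)/5 + C1*exp(t) + C2*exp(-t)

Characteristic equation r² - 1 = 0 factors as (r - 1)(r + 1) = 0, so r = 1, -1.
Hence y_h = C1*exp(t) + C2*exp(-t).
Try y_p = A*cos(2*t) + B*sin(2*t). Substituting and equating the coefficients of cos(2t) and sin(2t) gives A = 0, B = 2/5, so y_p = 2*sin(2*t)/5.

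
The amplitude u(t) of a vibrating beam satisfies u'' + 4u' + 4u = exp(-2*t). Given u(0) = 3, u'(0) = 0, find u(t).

Characteristic equation r² + 4r + 4 = 0 has discriminant (4)² - 4·(4) = 0, so r = -2 is a repeated root.
Hence u_h = (C1 + C2*t)*exp(-2*t).
Since exp(-2*t) solves the homogeneous equation (r = -2 is a root of multiplicity 2), multiply the trial by t^2. Try u_p = A*t^2*exp(-2*t). Substituting into the equation and dividing by exp(-2*t) gives A = 1/2, so u_p = t^2*exp(-2*t)/2.
General solution: u = C1*exp(-2*t) + t^2*exp(-2*t)/2 + C2*t*exp(-2*t).
Apply the initial conditions: u(0) = C1 = 3 and u'(0) = C2 - 2*C1 = 0. Solving gives C1 = 3, C2 = 6.

u = 3*exp(-2*t) + t**2*exp(-2*t)/2 + 6*t*exp(-2*t)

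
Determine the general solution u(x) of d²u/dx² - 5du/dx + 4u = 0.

Characteristic equation r² - 5r + 4 = 0 factors as (r - 4)(r - 1) = 0, so r = 4, 1.
Hence u_h = C1*exp(4*x) + C2*exp(x).

u = C1*exp(4*x) + C2*exp(x)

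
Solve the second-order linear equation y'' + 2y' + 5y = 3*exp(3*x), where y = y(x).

Characteristic equation r² + 2r + 5 = 0 has discriminant (2)² - 4·(5) = -16 < 0, so r = -1 ± 2i.
Hence y_h = C1*cos(2*x)*exp(-x) + C2*exp(-x)*sin(2*x).
Try y_p = A*exp(3*x). Substituting into the equation and dividing by exp(3*x) gives A = 3/20, so y_p = 3*exp(3*x)/20.

y = 3*exp(3*x)/20 + C1*cos(2*x)*exp(-x) + C2*exp(-x)*sin(2*x)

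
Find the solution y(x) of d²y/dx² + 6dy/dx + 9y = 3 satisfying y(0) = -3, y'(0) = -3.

y = 1/3 - 10*exp(-3*x)/3 - 13*x*exp(-3*x)

Characteristic equation r² + 6r + 9 = 0 has discriminant (6)² - 4·(9) = 0, so r = -3 is a repeated root.
Hence y_h = (C1 + C2*x)*exp(-3*x).
For the particular solution try y_p = A0. Substituting and matching coefficients of each power of x gives A0 = 1/3, so y_p = 1/3.
General solution: y = 1/3 + C1*exp(-3*x) + C2*x*exp(-3*x).
Apply the initial conditions: y(0) = 1/3 + C1 = -3 and y'(0) = C2 - 3*C1 = -3. Solving gives C1 = -10/3, C2 = -13.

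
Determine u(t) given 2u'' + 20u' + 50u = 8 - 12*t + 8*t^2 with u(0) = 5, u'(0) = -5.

u = 184/625 - 46*t/125 + 4*t**2/25 + 2941*exp(-5*t)/625 + 2362*t*exp(-5*t)/125

Divide through by 2: u'' + 10u' + 25u = 4 - 6*t + 4*t^2.
Characteristic equation r² + 10r + 25 = 0 has discriminant (10)² - 4·(25) = 0, so r = -5 is a repeated root.
Hence u_h = (C1 + C2*t)*exp(-5*t).
For the particular solution try u_p = A0 + A1*t + A2*t^2. Substituting and matching coefficients of each power of t gives A0 = 184/625, A1 = -46/125, A2 = 4/25, so u_p = 184/625 - 46*t/125 + 4*t^2/25.
General solution: u = 184/625 - 46*t/125 + 4*t^2/25 + C1*exp(-5*t) + C2*t*exp(-5*t).
Apply the initial conditions: u(0) = 184/625 + C1 = 5 and u'(0) = -46/125 + C2 - 5*C1 = -5. Solving gives C1 = 2941/625, C2 = 2362/125.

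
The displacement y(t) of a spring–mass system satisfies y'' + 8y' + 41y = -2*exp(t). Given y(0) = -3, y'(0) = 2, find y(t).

Characteristic equation r² + 8r + 41 = 0 has discriminant (8)² - 4·(41) = -100 < 0, so r = -4 ± 5i.
Hence y_h = C1*cos(5*t)*exp(-4*t) + C2*exp(-4*t)*sin(5*t).
Try y_p = A*exp(t). Substituting into the equation and dividing by exp(t) gives A = -1/25, so y_p = -exp(t)/25.
General solution: y = -exp(t)/25 + C1*cos(5*t)*exp(-4*t) + C2*exp(-4*t)*sin(5*t).
Apply the initial conditions: y(0) = -1/25 + C1 = -3 and y'(0) = -1/25 - 4*C1 + 5*C2 = 2. Solving gives C1 = -74/25, C2 = -49/25.

y = -exp(t)/25 - 74*cos(5*t)*exp(-4*t)/25 - 49*exp(-4*t)*sin(5*t)/25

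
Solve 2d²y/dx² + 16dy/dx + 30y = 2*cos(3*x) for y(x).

Divide through by 2: y'' + 8y' + 15y = cos(3*x).
Characteristic equation r² + 8r + 15 = 0 factors as (r + 3)(r + 5) = 0, so r = -3, -5.
Hence y_h = C1*exp(-3*x) + C2*exp(-5*x).
Try y_p = A*cos(3*x) + B*sin(3*x). Substituting and equating the coefficients of cos(3x) and sin(3x) gives A = 1/102, B = 2/51, so y_p = cos(3*x)/102 + 2*sin(3*x)/51.

y = cos(3*x)/102 + 2*sin(3*x)/51 + C1*exp(-3*x) + C2*exp(-5*x)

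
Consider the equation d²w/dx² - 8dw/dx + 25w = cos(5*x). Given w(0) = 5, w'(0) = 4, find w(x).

Characteristic equation r² - 8r + 25 = 0 has discriminant (-8)² - 4·(25) = -36 < 0, so r = 4 ± 3i.
Hence w_h = C1*cos(3*x)*exp(4*x) + C2*exp(4*x)*sin(3*x).
Try w_p = A*cos(5*x) + B*sin(5*x). Substituting and equating the coefficients of cos(5x) and sin(5x) gives A = 0, B = -1/40, so w_p = -sin(5*x)/40.
General solution: w = -sin(5*x)/40 + C1*cos(3*x)*exp(4*x) + C2*exp(4*x)*sin(3*x).
Apply the initial conditions: w(0) = C1 = 5 and w'(0) = -1/8 + 3*C2 + 4*C1 = 4. Solving gives C1 = 5, C2 = -127/24.

w = -sin(5*x)/40 + 5*cos(3*x)*exp(4*x) - 127*exp(4*x)*sin(3*x)/24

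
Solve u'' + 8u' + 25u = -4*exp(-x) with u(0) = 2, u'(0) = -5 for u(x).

u = -2*exp(-x)/9 + 11*exp(-4*x)*sin(3*x)/9 + 20*cos(3*x)*exp(-4*x)/9

Characteristic equation r² + 8r + 25 = 0 has discriminant (8)² - 4·(25) = -36 < 0, so r = -4 ± 3i.
Hence u_h = C1*cos(3*x)*exp(-4*x) + C2*exp(-4*x)*sin(3*x).
Try u_p = A*exp(-x). Substituting into the equation and dividing by exp(-x) gives A = -2/9, so u_p = -2*exp(-x)/9.
General solution: u = -2*exp(-x)/9 + C1*cos(3*x)*exp(-4*x) + C2*exp(-4*x)*sin(3*x).
Apply the initial conditions: u(0) = -2/9 + C1 = 2 and u'(0) = 2/9 - 4*C1 + 3*C2 = -5. Solving gives C1 = 20/9, C2 = 11/9.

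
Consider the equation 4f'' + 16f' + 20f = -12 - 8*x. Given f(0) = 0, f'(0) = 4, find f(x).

Divide through by 4: f'' + 4f' + 5f = -3 - 2*x.
Characteristic equation r² + 4r + 5 = 0 has discriminant (4)² - 4·(5) = -4 < 0, so r = -2 ± i.
Hence f_h = C1*cos(x)*exp(-2*x) + C2*exp(-2*x)*sin(x).
For the particular solution try f_p = A0 + A1*x. Substituting and matching coefficients of each power of x gives A0 = -7/25, A1 = -2/5, so f_p = -7/25 - 2*x/5.
General solution: f = -7/25 - 2*x/5 + C1*cos(x)*exp(-2*x) + C2*exp(-2*x)*sin(x).
Apply the initial conditions: f(0) = -7/25 + C1 = 0 and f'(0) = -2/5 + C2 - 2*C1 = 4. Solving gives C1 = 7/25, C2 = 124/25.

f = -7/25 - 2*x/5 + 7*cos(x)*exp(-2*x)/25 + 124*exp(-2*x)*sin(x)/25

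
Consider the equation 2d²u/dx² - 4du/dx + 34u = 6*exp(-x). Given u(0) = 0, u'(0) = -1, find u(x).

u = 3*exp(-x)/20 - 7*exp(x)*sin(4*x)/40 - 3*cos(4*x)*exp(x)/20

Divide through by 2: u'' - 2u' + 17u = 3*exp(-x).
Characteristic equation r² - 2r + 17 = 0 has discriminant (-2)² - 4·(17) = -64 < 0, so r = 1 ± 4i.
Hence u_h = C1*cos(4*x)*exp(x) + C2*exp(x)*sin(4*x).
Try u_p = A*exp(-x). Substituting into the equation and dividing by exp(-x) gives A = 3/20, so u_p = 3*exp(-x)/20.
General solution: u = 3*exp(-x)/20 + C1*cos(4*x)*exp(x) + C2*exp(x)*sin(4*x).
Apply the initial conditions: u(0) = 3/20 + C1 = 0 and u'(0) = -3/20 + C1 + 4*C2 = -1. Solving gives C1 = -3/20, C2 = -7/40.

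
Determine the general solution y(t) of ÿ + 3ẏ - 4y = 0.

y = C1*exp(-4*t) + C2*exp(t)

Characteristic equation r² + 3r - 4 = 0 factors as (r + 4)(r - 1) = 0, so r = -4, 1.
Hence y_h = C1*exp(-4*t) + C2*exp(t).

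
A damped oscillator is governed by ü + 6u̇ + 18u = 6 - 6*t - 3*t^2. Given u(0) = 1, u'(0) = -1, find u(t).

Characteristic equation r² + 6r + 18 = 0 has discriminant (6)² - 4·(18) = -36 < 0, so r = -3 ± 3i.
Hence u_h = C1*cos(3*t)*exp(-3*t) + C2*exp(-3*t)*sin(3*t).
For the particular solution try u_p = A0 + A1*t + A2*t^2. Substituting and matching coefficients of each power of t gives A0 = 23/54, A1 = -2/9, A2 = -1/6, so u_p = 23/54 - 2*t/9 - t^2/6.
General solution: u = 23/54 - 2*t/9 - t^2/6 + C1*cos(3*t)*exp(-3*t) + C2*exp(-3*t)*sin(3*t).
Apply the initial conditions: u(0) = 23/54 + C1 = 1 and u'(0) = -2/9 - 3*C1 + 3*C2 = -1. Solving gives C1 = 31/54, C2 = 17/54.

u = 23/54 - 2*t/9 - t**2/6 + 17*exp(-3*t)*sin(3*t)/54 + 31*cos(3*t)*exp(-3*t)/54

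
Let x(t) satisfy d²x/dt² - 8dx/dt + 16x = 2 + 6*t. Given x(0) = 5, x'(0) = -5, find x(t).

Characteristic equation r² - 8r + 16 = 0 has discriminant (-8)² - 4·(16) = 0, so r = 4 is a repeated root.
Hence x_h = (C1 + C2*t)*exp(4*t).
For the particular solution try x_p = A0 + A1*t. Substituting and matching coefficients of each power of t gives A0 = 5/16, A1 = 3/8, so x_p = 5/16 + 3*t/8.
General solution: x = 5/16 + 3*t/8 + C1*exp(4*t) + C2*t*exp(4*t).
Apply the initial conditions: x(0) = 5/16 + C1 = 5 and x'(0) = 3/8 + C2 + 4*C1 = -5. Solving gives C1 = 75/16, C2 = -193/8.

x = 5/16 + 3*t/8 + 75*exp(4*t)/16 - 193*t*exp(4*t)/8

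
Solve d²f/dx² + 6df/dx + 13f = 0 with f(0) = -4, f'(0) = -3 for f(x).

Characteristic equation r² + 6r + 13 = 0 has discriminant (6)² - 4·(13) = -16 < 0, so r = -3 ± 2i.
Hence f_h = C1*cos(2*x)*exp(-3*x) + C2*exp(-3*x)*sin(2*x).
Apply the initial conditions: f(0) = C1 = -4 and f'(0) = -3*C1 + 2*C2 = -3. Solving gives C1 = -4, C2 = -15/2.

f = -4*cos(2*x)*exp(-3*x) - 15*exp(-3*x)*sin(2*x)/2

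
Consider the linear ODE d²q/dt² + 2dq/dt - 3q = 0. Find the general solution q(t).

q = C1*exp(t) + C2*exp(-3*t)

Characteristic equation r² + 2r - 3 = 0 factors as (r - 1)(r + 3) = 0, so r = 1, -3.
Hence q_h = C1*exp(t) + C2*exp(-3*t).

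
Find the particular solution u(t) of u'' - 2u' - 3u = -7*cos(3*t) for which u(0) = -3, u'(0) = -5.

u = -55*exp(3*t)/24 - 47*exp(-t)/40 + 7*cos(3*t)/15 + 7*sin(3*t)/30

Characteristic equation r² - 2r - 3 = 0 factors as (r + 1)(r - 3) = 0, so r = -1, 3.
Hence u_h = C1*exp(-t) + C2*exp(3*t).
Try u_p = A*cos(3*t) + B*sin(3*t). Substituting and equating the coefficients of cos(3t) and sin(3t) gives A = 7/15, B = 7/30, so u_p = 7*cos(3*t)/15 + 7*sin(3*t)/30.
General solution: u = 7*cos(3*t)/15 + 7*sin(3*t)/30 + C1*exp(-t) + C2*exp(3*t).
Apply the initial conditions: u(0) = 7/15 + C1 + C2 = -3 and u'(0) = 7/10 - C1 + 3*C2 = -5. Solving gives C1 = -47/40, C2 = -55/24.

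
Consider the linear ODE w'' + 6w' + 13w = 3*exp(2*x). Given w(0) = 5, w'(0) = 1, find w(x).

Characteristic equation r² + 6r + 13 = 0 has discriminant (6)² - 4·(13) = -16 < 0, so r = -3 ± 2i.
Hence w_h = C1*cos(2*x)*exp(-3*x) + C2*exp(-3*x)*sin(2*x).
Try w_p = A*exp(2*x). Substituting into the equation and dividing by exp(2*x) gives A = 3/29, so w_p = 3*exp(2*x)/29.
General solution: w = 3*exp(2*x)/29 + C1*cos(2*x)*exp(-3*x) + C2*exp(-3*x)*sin(2*x).
Apply the initial conditions: w(0) = 3/29 + C1 = 5 and w'(0) = 6/29 - 3*C1 + 2*C2 = 1. Solving gives C1 = 142/29, C2 = 449/58.

w = 3*exp(2*x)/29 + 142*cos(2*x)*exp(-3*x)/29 + 449*exp(-3*x)*sin(2*x)/58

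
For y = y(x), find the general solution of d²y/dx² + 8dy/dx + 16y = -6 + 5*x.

Characteristic equation r² + 8r + 16 = 0 has discriminant (8)² - 4·(16) = 0, so r = -4 is a repeated root.
Hence y_h = (C1 + C2*x)*exp(-4*x).
For the particular solution try y_p = A0 + A1*x. Substituting and matching coefficients of each power of x gives A0 = -17/32, A1 = 5/16, so y_p = -17/32 + 5*x/16.

y = -17/32 + 5*x/16 + C1*exp(-4*x) + C2*x*exp(-4*x)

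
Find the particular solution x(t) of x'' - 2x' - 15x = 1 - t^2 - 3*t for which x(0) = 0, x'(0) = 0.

Characteristic equation r² - 2r - 15 = 0 factors as (r - 5)(r + 3) = 0, so r = 5, -3.
Hence x_h = C1*exp(5*t) + C2*exp(-3*t).
For the particular solution try x_p = A0 + A1*t + A2*t^2. Substituting and matching coefficients of each power of t gives A0 = -277/3375, A1 = 41/225, A2 = 1/15, so x_p = -277/3375 + t^2/15 + 41*t/225.
General solution: x = -277/3375 + t^2/15 + 41*t/225 + C1*exp(5*t) + C2*exp(-3*t).
Apply the initial conditions: x(0) = -277/3375 + C1 + C2 = 0 and x'(0) = 41/225 - 3*C2 + 5*C1 = 0. Solving gives C1 = 1/125, C2 = 2/27.

x = -277/3375 + t**2/15 + exp(5*t)/125 + 2*exp(-3*t)/27 + 41*t/225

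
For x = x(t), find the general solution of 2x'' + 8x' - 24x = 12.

Divide through by 2: x'' + 4x' - 12x = 6.
Characteristic equation r² + 4r - 12 = 0 factors as (r + 6)(r - 2) = 0, so r = -6, 2.
Hence x_h = C1*exp(-6*t) + C2*exp(2*t).
For the particular solution try x_p = A0. Substituting and matching coefficients of each power of t gives A0 = -1/2, so x_p = -1/2.

x = -1/2 + C1*exp(-6*t) + C2*exp(2*t)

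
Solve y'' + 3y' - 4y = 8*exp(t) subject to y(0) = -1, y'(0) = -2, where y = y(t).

Characteristic equation r² + 3r - 4 = 0 factors as (r + 4)(r - 1) = 0, so r = -4, 1.
Hence y_h = C1*exp(-4*t) + C2*exp(t).
Since exp(t) solves the homogeneous equation (r = 1 is a root of multiplicity 1), multiply the trial by t. Try y_p = A*t*exp(t). Substituting into the equation and dividing by exp(t) gives A = 8/5, so y_p = 8*t*exp(t)/5.
General solution: y = C1*exp(-4*t) + C2*exp(t) + 8*t*exp(t)/5.
Apply the initial conditions: y(0) = C1 + C2 = -1 and y'(0) = 8/5 + C2 - 4*C1 = -2. Solving gives C1 = 13/25, C2 = -38/25.

y = -38*exp(t)/25 + 13*exp(-4*t)/25 + 8*t*exp(t)/5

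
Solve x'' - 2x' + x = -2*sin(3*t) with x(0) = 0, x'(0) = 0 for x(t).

x = -3*cos(3*t)/25 + 3*exp(t)/25 + 4*sin(3*t)/25 - 3*t*exp(t)/5

Characteristic equation r² - 2r + 1 = 0 has discriminant (-2)² - 4·(1) = 0, so r = 1 is a repeated root.
Hence x_h = (C1 + C2*t)*exp(t).
Try x_p = A*cos(3*t) + B*sin(3*t). Substituting and equating the coefficients of cos(3t) and sin(3t) gives A = -3/25, B = 4/25, so x_p = -3*cos(3*t)/25 + 4*sin(3*t)/25.
General solution: x = -3*cos(3*t)/25 + 4*sin(3*t)/25 + C1*exp(t) + C2*t*exp(t).
Apply the initial conditions: x(0) = -3/25 + C1 = 0 and x'(0) = 12/25 + C1 + C2 = 0. Solving gives C1 = 3/25, C2 = -3/5.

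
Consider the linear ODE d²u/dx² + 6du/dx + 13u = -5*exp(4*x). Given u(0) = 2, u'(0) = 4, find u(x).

u = -5*exp(4*x)/53 + 111*cos(2*x)*exp(-3*x)/53 + 565*exp(-3*x)*sin(2*x)/106

Characteristic equation r² + 6r + 13 = 0 has discriminant (6)² - 4·(13) = -16 < 0, so r = -3 ± 2i.
Hence u_h = C1*cos(2*x)*exp(-3*x) + C2*exp(-3*x)*sin(2*x).
Try u_p = A*exp(4*x). Substituting into the equation and dividing by exp(4*x) gives A = -5/53, so u_p = -5*exp(4*x)/53.
General solution: u = -5*exp(4*x)/53 + C1*cos(2*x)*exp(-3*x) + C2*exp(-3*x)*sin(2*x).
Apply the initial conditions: u(0) = -5/53 + C1 = 2 and u'(0) = -20/53 - 3*C1 + 2*C2 = 4. Solving gives C1 = 111/53, C2 = 565/106.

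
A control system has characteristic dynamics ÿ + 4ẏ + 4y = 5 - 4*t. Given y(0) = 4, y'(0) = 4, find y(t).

y = 9/4 - t + 7*exp(-2*t)/4 + 17*t*exp(-2*t)/2

Characteristic equation r² + 4r + 4 = 0 has discriminant (4)² - 4·(4) = 0, so r = -2 is a repeated root.
Hence y_h = (C1 + C2*t)*exp(-2*t).
For the particular solution try y_p = A0 + A1*t. Substituting and matching coefficients of each power of t gives A0 = 9/4, A1 = -1, so y_p = 9/4 - t.
General solution: y = 9/4 - t + C1*exp(-2*t) + C2*t*exp(-2*t).
Apply the initial conditions: y(0) = 9/4 + C1 = 4 and y'(0) = -1 + C2 - 2*C1 = 4. Solving gives C1 = 7/4, C2 = 17/2.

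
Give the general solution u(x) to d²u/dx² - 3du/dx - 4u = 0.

Characteristic equation r² - 3r - 4 = 0 factors as (r - 4)(r + 1) = 0, so r = 4, -1.
Hence u_h = C1*exp(4*x) + C2*exp(-x).

u = C1*exp(4*x) + C2*exp(-x)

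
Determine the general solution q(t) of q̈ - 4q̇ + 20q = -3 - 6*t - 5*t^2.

q = -41/200 - 2*t/5 - t**2/4 + C1*cos(4*t)*exp(2*t) + C2*exp(2*t)*sin(4*t)

Characteristic equation r² - 4r + 20 = 0 has discriminant (-4)² - 4·(20) = -64 < 0, so r = 2 ± 4i.
Hence q_h = C1*cos(4*t)*exp(2*t) + C2*exp(2*t)*sin(4*t).
For the particular solution try q_p = A0 + A1*t + A2*t^2. Substituting and matching coefficients of each power of t gives A0 = -41/200, A1 = -2/5, A2 = -1/4, so q_p = -41/200 - 2*t/5 - t^2/4.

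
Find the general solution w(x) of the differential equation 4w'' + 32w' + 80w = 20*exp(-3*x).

w = C1*cos(2*x)*exp(-4*x) + C2*exp(-4*x)*sin(2*x) + exp(-3*x)

Divide through by 4: w'' + 8w' + 20w = 5*exp(-3*x).
Characteristic equation r² + 8r + 20 = 0 has discriminant (8)² - 4·(20) = -16 < 0, so r = -4 ± 2i.
Hence w_h = C1*cos(2*x)*exp(-4*x) + C2*exp(-4*x)*sin(2*x).
Try w_p = A*exp(-3*x). Substituting into the equation and dividing by exp(-3*x) gives A = 1, so w_p = exp(-3*x).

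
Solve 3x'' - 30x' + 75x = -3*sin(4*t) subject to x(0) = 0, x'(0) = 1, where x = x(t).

Divide through by 3: x'' - 10x' + 25x = -sin(4*t).
Characteristic equation r² - 10r + 25 = 0 has discriminant (-10)² - 4·(25) = 0, so r = 5 is a repeated root.
Hence x_h = (C1 + C2*t)*exp(5*t).
Try x_p = A*cos(4*t) + B*sin(4*t). Substituting and equating the coefficients of cos(4t) and sin(4t) gives A = -40/1681, B = -9/1681, so x_p = -40*cos(4*t)/1681 - 9*sin(4*t)/1681.
General solution: x = -40*cos(4*t)/1681 - 9*sin(4*t)/1681 + C1*exp(5*t) + C2*t*exp(5*t).
Apply the initial conditions: x(0) = -40/1681 + C1 = 0 and x'(0) = -36/1681 + C2 + 5*C1 = 1. Solving gives C1 = 40/1681, C2 = 37/41.

x = -40*cos(4*t)/1681 - 9*sin(4*t)/1681 + 40*exp(5*t)/1681 + 37*t*exp(5*t)/41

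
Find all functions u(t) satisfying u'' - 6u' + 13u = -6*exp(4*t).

u = -6*exp(4*t)/5 + C1*cos(2*t)*exp(3*t) + C2*exp(3*t)*sin(2*t)

Characteristic equation r² - 6r + 13 = 0 has discriminant (-6)² - 4·(13) = -16 < 0, so r = 3 ± 2i.
Hence u_h = C1*cos(2*t)*exp(3*t) + C2*exp(3*t)*sin(2*t).
Try u_p = A*exp(4*t). Substituting into the equation and dividing by exp(4*t) gives A = -6/5, so u_p = -6*exp(4*t)/5.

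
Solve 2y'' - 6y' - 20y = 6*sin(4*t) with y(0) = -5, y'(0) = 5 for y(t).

Divide through by 2: y'' - 3y' - 10y = 3*sin(4*t).
Characteristic equation r² - 3r - 10 = 0 factors as (r - 5)(r + 2) = 0, so r = 5, -2.
Hence y_h = C1*exp(5*t) + C2*exp(-2*t).
Try y_p = A*cos(4*t) + B*sin(4*t). Substituting and equating the coefficients of cos(4t) and sin(4t) gives A = 9/205, B = -39/410, so y_p = -39*sin(4*t)/410 + 9*cos(4*t)/205.
General solution: y = -39*sin(4*t)/410 + 9*cos(4*t)/205 + C1*exp(5*t) + C2*exp(-2*t).
Apply the initial conditions: y(0) = 9/205 + C1 + C2 = -5 and y'(0) = -78/205 - 2*C2 + 5*C1 = 5. Solving gives C1 = -193/287, C2 = -153/35.

y = -193*exp(5*t)/287 - 153*exp(-2*t)/35 - 39*sin(4*t)/410 + 9*cos(4*t)/205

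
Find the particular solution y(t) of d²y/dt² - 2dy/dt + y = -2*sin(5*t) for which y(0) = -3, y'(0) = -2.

y = -502*exp(t)/169 - 5*cos(5*t)/169 + 12*sin(5*t)/169 + 8*t*exp(t)/13

Characteristic equation r² - 2r + 1 = 0 has discriminant (-2)² - 4·(1) = 0, so r = 1 is a repeated root.
Hence y_h = (C1 + C2*t)*exp(t).
Try y_p = A*cos(5*t) + B*sin(5*t). Substituting and equating the coefficients of cos(5t) and sin(5t) gives A = -5/169, B = 12/169, so y_p = -5*cos(5*t)/169 + 12*sin(5*t)/169.
General solution: y = -5*cos(5*t)/169 + 12*sin(5*t)/169 + C1*exp(t) + C2*t*exp(t).
Apply the initial conditions: y(0) = -5/169 + C1 = -3 and y'(0) = 60/169 + C1 + C2 = -2. Solving gives C1 = -502/169, C2 = 8/13.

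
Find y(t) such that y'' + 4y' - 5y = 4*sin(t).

y = -6*sin(t)/13 - 4*cos(t)/13 + C1*exp(t) + C2*exp(-5*t)

Characteristic equation r² + 4r - 5 = 0 factors as (r - 1)(r + 5) = 0, so r = 1, -5.
Hence y_h = C1*exp(t) + C2*exp(-5*t).
Try y_p = A*cos(t) + B*sin(t). Substituting and equating the coefficients of cos(t) and sin(t) gives A = -4/13, B = -6/13, so y_p = -6*sin(t)/13 - 4*cos(t)/13.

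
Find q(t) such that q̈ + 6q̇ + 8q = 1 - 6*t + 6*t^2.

Characteristic equation r² + 6r + 8 = 0 factors as (r + 2)(r + 4) = 0, so r = -2, -4.
Hence q_h = C1*exp(-2*t) + C2*exp(-4*t).
For the particular solution try q_p = A0 + A1*t + A2*t^2. Substituting and matching coefficients of each power of t gives A0 = 43/32, A1 = -15/8, A2 = 3/4, so q_p = 43/32 - 15*t/8 + 3*t^2/4.

q = 43/32 - 15*t/8 + 3*t**2/4 + C1*exp(-2*t) + C2*exp(-4*t)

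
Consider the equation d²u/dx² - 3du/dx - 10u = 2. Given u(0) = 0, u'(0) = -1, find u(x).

u = -1/5 - 3*exp(5*x)/35 + 2*exp(-2*x)/7

Characteristic equation r² - 3r - 10 = 0 factors as (r - 5)(r + 2) = 0, so r = 5, -2.
Hence u_h = C1*exp(5*x) + C2*exp(-2*x).
For the particular solution try u_p = A0. Substituting and matching coefficients of each power of x gives A0 = -1/5, so u_p = -1/5.
General solution: u = -1/5 + C1*exp(5*x) + C2*exp(-2*x).
Apply the initial conditions: u(0) = -1/5 + C1 + C2 = 0 and u'(0) = -2*C2 + 5*C1 = -1. Solving gives C1 = -3/35, C2 = 2/7.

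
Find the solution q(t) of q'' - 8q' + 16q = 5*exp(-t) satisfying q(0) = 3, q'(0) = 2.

q = exp(-t)/5 + 14*exp(4*t)/5 - 9*t*exp(4*t)

Characteristic equation r² - 8r + 16 = 0 has discriminant (-8)² - 4·(16) = 0, so r = 4 is a repeated root.
Hence q_h = (C1 + C2*t)*exp(4*t).
Try q_p = A*exp(-t). Substituting into the equation and dividing by exp(-t) gives A = 1/5, so q_p = exp(-t)/5.
General solution: q = exp(-t)/5 + C1*exp(4*t) + C2*t*exp(4*t).
Apply the initial conditions: q(0) = 1/5 + C1 = 3 and q'(0) = -1/5 + C2 + 4*C1 = 2. Solving gives C1 = 14/5, C2 = -9.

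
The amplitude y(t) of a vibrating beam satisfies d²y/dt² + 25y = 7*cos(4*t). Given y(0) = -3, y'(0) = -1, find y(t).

y = -34*cos(5*t)/9 - sin(5*t)/5 + 7*cos(4*t)/9

Characteristic equation r² + 25 = 0 has discriminant (0)² - 4·(25) = -100 < 0, so r = ± 5i.
Hence y_h = C1*cos(5*t) + C2*sin(5*t).
Try y_p = A*cos(4*t) + B*sin(4*t). Substituting and equating the coefficients of cos(4t) and sin(4t) gives A = 7/9, B = 0, so y_p = 7*cos(4*t)/9.
General solution: y = 7*cos(4*t)/9 + C1*cos(5*t) + C2*sin(5*t).
Apply the initial conditions: y(0) = 7/9 + C1 = -3 and y'(0) = 5*C2 = -1. Solving gives C1 = -34/9, C2 = -1/5.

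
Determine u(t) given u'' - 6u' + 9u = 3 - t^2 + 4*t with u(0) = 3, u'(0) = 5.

u = 5/9 - t**2/9 + 8*t/27 + 22*exp(3*t)/9 - 71*t*exp(3*t)/27

Characteristic equation r² - 6r + 9 = 0 has discriminant (-6)² - 4·(9) = 0, so r = 3 is a repeated root.
Hence u_h = (C1 + C2*t)*exp(3*t).
For the particular solution try u_p = A0 + A1*t + A2*t^2. Substituting and matching coefficients of each power of t gives A0 = 5/9, A1 = 8/27, A2 = -1/9, so u_p = 5/9 - t^2/9 + 8*t/27.
General solution: u = 5/9 - t^2/9 + 8*t/27 + C1*exp(3*t) + C2*t*exp(3*t).
Apply the initial conditions: u(0) = 5/9 + C1 = 3 and u'(0) = 8/27 + C2 + 3*C1 = 5. Solving gives C1 = 22/9, C2 = -71/27.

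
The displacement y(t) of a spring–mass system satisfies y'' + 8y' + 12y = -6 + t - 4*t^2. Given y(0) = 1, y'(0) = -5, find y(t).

Characteristic equation r² + 8r + 12 = 0 factors as (r + 6)(r + 2) = 0, so r = -6, -2.
Hence y_h = C1*exp(-6*t) + C2*exp(-2*t).
For the particular solution try y_p = A0 + A1*t + A2*t^2. Substituting and matching coefficients of each power of t gives A0 = -43/54, A1 = 19/36, A2 = -1/3, so y_p = -43/54 - t^2/3 + 19*t/36.
General solution: y = -43/54 - t^2/3 + 19*t/36 + C1*exp(-6*t) + C2*exp(-2*t).
Apply the initial conditions: y(0) = -43/54 + C1 + C2 = 1 and y'(0) = 19/36 - 6*C1 - 2*C2 = -5. Solving gives C1 = 209/432, C2 = 21/16.

y = -43/54 - t**2/3 + 19*t/36 + 21*exp(-2*t)/16 + 209*exp(-6*t)/432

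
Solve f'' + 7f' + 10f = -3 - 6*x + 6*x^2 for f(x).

f = 147/250 - 36*x/25 + 3*x**2/5 + C1*exp(-5*x) + C2*exp(-2*x)

Characteristic equation r² + 7r + 10 = 0 factors as (r + 5)(r + 2) = 0, so r = -5, -2.
Hence f_h = C1*exp(-5*x) + C2*exp(-2*x).
For the particular solution try f_p = A0 + A1*x + A2*x^2. Substituting and matching coefficients of each power of x gives A0 = 147/250, A1 = -36/25, A2 = 3/5, so f_p = 147/250 - 36*x/25 + 3*x^2/5.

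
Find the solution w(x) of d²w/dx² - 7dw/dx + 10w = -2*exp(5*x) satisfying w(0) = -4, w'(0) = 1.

w = -65*exp(2*x)/9 + 29*exp(5*x)/9 - 2*x*exp(5*x)/3

Characteristic equation r² - 7r + 10 = 0 factors as (r - 2)(r - 5) = 0, so r = 2, 5.
Hence w_h = C1*exp(2*x) + C2*exp(5*x).
Since exp(5*x) solves the homogeneous equation (r = 5 is a root of multiplicity 1), multiply the trial by x. Try w_p = A*x*exp(5*x). Substituting into the equation and dividing by exp(5*x) gives A = -2/3, so w_p = -2*x*exp(5*x)/3.
General solution: w = C1*exp(2*x) + C2*exp(5*x) - 2*x*exp(5*x)/3.
Apply the initial conditions: w(0) = C1 + C2 = -4 and w'(0) = -2/3 + 2*C1 + 5*C2 = 1. Solving gives C1 = -65/9, C2 = 29/9.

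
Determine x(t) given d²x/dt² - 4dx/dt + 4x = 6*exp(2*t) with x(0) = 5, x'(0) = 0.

x = 5*exp(2*t) - 10*t*exp(2*t) + 3*t**2*exp(2*t)

Characteristic equation r² - 4r + 4 = 0 has discriminant (-4)² - 4·(4) = 0, so r = 2 is a repeated root.
Hence x_h = (C1 + C2*t)*exp(2*t).
Since exp(2*t) solves the homogeneous equation (r = 2 is a root of multiplicity 2), multiply the trial by t^2. Try x_p = A*t^2*exp(2*t). Substituting into the equation and dividing by exp(2*t) gives A = 3, so x_p = 3*t^2*exp(2*t).
General solution: x = C1*exp(2*t) + 3*t^2*exp(2*t) + C2*t*exp(2*t).
Apply the initial conditions: x(0) = C1 = 5 and x'(0) = C2 + 2*C1 = 0. Solving gives C1 = 5, C2 = -10.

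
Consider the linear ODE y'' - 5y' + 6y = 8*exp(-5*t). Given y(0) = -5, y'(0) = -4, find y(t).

Characteristic equation r² - 5r + 6 = 0 factors as (r - 3)(r - 2) = 0, so r = 3, 2.
Hence y_h = C1*exp(3*t) + C2*exp(2*t).
Try y_p = A*exp(-5*t). Substituting into the equation and dividing by exp(-5*t) gives A = 1/7, so y_p = exp(-5*t)/7.
General solution: y = exp(-5*t)/7 + C1*exp(3*t) + C2*exp(2*t).
Apply the initial conditions: y(0) = 1/7 + C1 + C2 = -5 and y'(0) = -5/7 + 2*C2 + 3*C1 = -4. Solving gives C1 = 7, C2 = -85/7.

y = 7*exp(3*t) - 85*exp(2*t)/7 + exp(-5*t)/7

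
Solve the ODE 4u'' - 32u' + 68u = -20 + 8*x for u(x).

u = -69/289 + 2*x/17 + C1*cos(x)*exp(4*x) + C2*exp(4*x)*sin(x)

Divide through by 4: u'' - 8u' + 17u = -5 + 2*x.
Characteristic equation r² - 8r + 17 = 0 has discriminant (-8)² - 4·(17) = -4 < 0, so r = 4 ± i.
Hence u_h = C1*cos(x)*exp(4*x) + C2*exp(4*x)*sin(x).
For the particular solution try u_p = A0 + A1*x. Substituting and matching coefficients of each power of x gives A0 = -69/289, A1 = 2/17, so u_p = -69/289 + 2*x/17.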